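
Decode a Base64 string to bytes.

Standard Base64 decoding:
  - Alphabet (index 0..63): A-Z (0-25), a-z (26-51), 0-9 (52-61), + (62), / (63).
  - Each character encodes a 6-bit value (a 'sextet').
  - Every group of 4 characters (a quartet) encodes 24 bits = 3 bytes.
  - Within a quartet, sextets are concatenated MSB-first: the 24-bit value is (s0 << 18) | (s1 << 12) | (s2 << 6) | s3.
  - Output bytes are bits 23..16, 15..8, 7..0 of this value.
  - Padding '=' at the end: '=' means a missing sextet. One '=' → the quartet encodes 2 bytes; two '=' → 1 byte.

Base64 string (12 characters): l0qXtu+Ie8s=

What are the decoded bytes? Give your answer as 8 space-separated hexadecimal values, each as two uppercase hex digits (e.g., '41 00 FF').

After char 0 ('l'=37): chars_in_quartet=1 acc=0x25 bytes_emitted=0
After char 1 ('0'=52): chars_in_quartet=2 acc=0x974 bytes_emitted=0
After char 2 ('q'=42): chars_in_quartet=3 acc=0x25D2A bytes_emitted=0
After char 3 ('X'=23): chars_in_quartet=4 acc=0x974A97 -> emit 97 4A 97, reset; bytes_emitted=3
After char 4 ('t'=45): chars_in_quartet=1 acc=0x2D bytes_emitted=3
After char 5 ('u'=46): chars_in_quartet=2 acc=0xB6E bytes_emitted=3
After char 6 ('+'=62): chars_in_quartet=3 acc=0x2DBBE bytes_emitted=3
After char 7 ('I'=8): chars_in_quartet=4 acc=0xB6EF88 -> emit B6 EF 88, reset; bytes_emitted=6
After char 8 ('e'=30): chars_in_quartet=1 acc=0x1E bytes_emitted=6
After char 9 ('8'=60): chars_in_quartet=2 acc=0x7BC bytes_emitted=6
After char 10 ('s'=44): chars_in_quartet=3 acc=0x1EF2C bytes_emitted=6
Padding '=': partial quartet acc=0x1EF2C -> emit 7B CB; bytes_emitted=8

Answer: 97 4A 97 B6 EF 88 7B CB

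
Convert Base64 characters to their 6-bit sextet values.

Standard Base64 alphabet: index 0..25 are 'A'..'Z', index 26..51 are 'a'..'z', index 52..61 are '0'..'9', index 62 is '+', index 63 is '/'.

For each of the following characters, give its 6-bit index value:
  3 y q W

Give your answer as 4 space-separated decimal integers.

'3': 0..9 range, 52 + ord('3') − ord('0') = 55
'y': a..z range, 26 + ord('y') − ord('a') = 50
'q': a..z range, 26 + ord('q') − ord('a') = 42
'W': A..Z range, ord('W') − ord('A') = 22

Answer: 55 50 42 22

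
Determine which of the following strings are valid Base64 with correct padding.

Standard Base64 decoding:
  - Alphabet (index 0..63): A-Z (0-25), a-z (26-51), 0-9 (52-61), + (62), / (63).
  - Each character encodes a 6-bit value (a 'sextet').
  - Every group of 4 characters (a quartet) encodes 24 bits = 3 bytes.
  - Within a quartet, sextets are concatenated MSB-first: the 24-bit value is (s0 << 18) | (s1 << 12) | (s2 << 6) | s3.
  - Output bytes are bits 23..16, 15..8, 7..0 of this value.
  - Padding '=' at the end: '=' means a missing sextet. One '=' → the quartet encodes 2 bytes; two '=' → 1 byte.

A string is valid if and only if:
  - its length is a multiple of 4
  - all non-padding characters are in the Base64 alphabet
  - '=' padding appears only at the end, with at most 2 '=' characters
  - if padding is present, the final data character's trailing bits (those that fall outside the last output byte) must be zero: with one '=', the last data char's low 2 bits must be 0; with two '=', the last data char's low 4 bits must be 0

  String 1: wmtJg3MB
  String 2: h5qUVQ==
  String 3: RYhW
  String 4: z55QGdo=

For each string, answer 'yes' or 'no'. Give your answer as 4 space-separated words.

String 1: 'wmtJg3MB' → valid
String 2: 'h5qUVQ==' → valid
String 3: 'RYhW' → valid
String 4: 'z55QGdo=' → valid

Answer: yes yes yes yes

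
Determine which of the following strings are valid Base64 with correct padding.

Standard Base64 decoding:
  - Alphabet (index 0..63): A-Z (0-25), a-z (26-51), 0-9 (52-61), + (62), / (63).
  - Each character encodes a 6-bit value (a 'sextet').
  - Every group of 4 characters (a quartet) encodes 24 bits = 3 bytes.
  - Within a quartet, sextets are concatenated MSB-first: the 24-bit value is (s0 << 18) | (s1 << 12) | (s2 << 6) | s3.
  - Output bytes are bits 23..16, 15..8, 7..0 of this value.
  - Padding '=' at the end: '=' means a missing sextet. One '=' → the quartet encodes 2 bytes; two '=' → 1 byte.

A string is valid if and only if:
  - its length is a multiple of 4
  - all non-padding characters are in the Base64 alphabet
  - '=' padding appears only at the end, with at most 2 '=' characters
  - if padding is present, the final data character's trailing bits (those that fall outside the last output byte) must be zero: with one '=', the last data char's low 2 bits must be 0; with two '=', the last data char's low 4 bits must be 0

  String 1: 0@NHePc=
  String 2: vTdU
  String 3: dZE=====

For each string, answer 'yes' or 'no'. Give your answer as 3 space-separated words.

String 1: '0@NHePc=' → invalid (bad char(s): ['@'])
String 2: 'vTdU' → valid
String 3: 'dZE=====' → invalid (5 pad chars (max 2))

Answer: no yes no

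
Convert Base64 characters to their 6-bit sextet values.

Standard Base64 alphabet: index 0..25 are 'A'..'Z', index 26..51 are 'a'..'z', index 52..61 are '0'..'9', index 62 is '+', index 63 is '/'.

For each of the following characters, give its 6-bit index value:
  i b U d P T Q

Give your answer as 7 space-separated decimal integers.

'i': a..z range, 26 + ord('i') − ord('a') = 34
'b': a..z range, 26 + ord('b') − ord('a') = 27
'U': A..Z range, ord('U') − ord('A') = 20
'd': a..z range, 26 + ord('d') − ord('a') = 29
'P': A..Z range, ord('P') − ord('A') = 15
'T': A..Z range, ord('T') − ord('A') = 19
'Q': A..Z range, ord('Q') − ord('A') = 16

Answer: 34 27 20 29 15 19 16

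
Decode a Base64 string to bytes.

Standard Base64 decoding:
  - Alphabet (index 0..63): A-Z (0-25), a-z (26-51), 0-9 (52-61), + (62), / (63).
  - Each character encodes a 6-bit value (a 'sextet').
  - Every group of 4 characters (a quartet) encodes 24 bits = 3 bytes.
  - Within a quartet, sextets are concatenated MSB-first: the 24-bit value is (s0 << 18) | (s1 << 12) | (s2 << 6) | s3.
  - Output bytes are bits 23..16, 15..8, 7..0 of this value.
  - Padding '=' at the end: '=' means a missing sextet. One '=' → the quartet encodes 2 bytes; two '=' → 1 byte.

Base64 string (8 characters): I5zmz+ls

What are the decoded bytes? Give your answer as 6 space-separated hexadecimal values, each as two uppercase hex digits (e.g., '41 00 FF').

Answer: 23 9C E6 CF E9 6C

Derivation:
After char 0 ('I'=8): chars_in_quartet=1 acc=0x8 bytes_emitted=0
After char 1 ('5'=57): chars_in_quartet=2 acc=0x239 bytes_emitted=0
After char 2 ('z'=51): chars_in_quartet=3 acc=0x8E73 bytes_emitted=0
After char 3 ('m'=38): chars_in_quartet=4 acc=0x239CE6 -> emit 23 9C E6, reset; bytes_emitted=3
After char 4 ('z'=51): chars_in_quartet=1 acc=0x33 bytes_emitted=3
After char 5 ('+'=62): chars_in_quartet=2 acc=0xCFE bytes_emitted=3
After char 6 ('l'=37): chars_in_quartet=3 acc=0x33FA5 bytes_emitted=3
After char 7 ('s'=44): chars_in_quartet=4 acc=0xCFE96C -> emit CF E9 6C, reset; bytes_emitted=6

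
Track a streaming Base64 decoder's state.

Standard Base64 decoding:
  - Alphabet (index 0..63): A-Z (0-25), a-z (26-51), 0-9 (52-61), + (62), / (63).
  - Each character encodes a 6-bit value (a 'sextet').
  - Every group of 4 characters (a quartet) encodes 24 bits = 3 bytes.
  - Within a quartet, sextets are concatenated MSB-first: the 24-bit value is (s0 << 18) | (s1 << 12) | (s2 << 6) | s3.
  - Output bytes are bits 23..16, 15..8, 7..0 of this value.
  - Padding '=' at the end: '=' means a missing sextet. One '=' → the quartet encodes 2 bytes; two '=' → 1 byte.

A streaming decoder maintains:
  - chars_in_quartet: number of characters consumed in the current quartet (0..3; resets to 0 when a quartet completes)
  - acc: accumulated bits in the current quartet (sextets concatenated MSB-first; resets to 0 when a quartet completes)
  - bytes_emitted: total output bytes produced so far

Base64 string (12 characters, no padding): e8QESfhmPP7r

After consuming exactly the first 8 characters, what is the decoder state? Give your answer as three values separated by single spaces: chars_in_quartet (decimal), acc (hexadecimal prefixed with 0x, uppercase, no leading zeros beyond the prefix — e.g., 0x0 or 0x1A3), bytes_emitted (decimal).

Answer: 0 0x0 6

Derivation:
After char 0 ('e'=30): chars_in_quartet=1 acc=0x1E bytes_emitted=0
After char 1 ('8'=60): chars_in_quartet=2 acc=0x7BC bytes_emitted=0
After char 2 ('Q'=16): chars_in_quartet=3 acc=0x1EF10 bytes_emitted=0
After char 3 ('E'=4): chars_in_quartet=4 acc=0x7BC404 -> emit 7B C4 04, reset; bytes_emitted=3
After char 4 ('S'=18): chars_in_quartet=1 acc=0x12 bytes_emitted=3
After char 5 ('f'=31): chars_in_quartet=2 acc=0x49F bytes_emitted=3
After char 6 ('h'=33): chars_in_quartet=3 acc=0x127E1 bytes_emitted=3
After char 7 ('m'=38): chars_in_quartet=4 acc=0x49F866 -> emit 49 F8 66, reset; bytes_emitted=6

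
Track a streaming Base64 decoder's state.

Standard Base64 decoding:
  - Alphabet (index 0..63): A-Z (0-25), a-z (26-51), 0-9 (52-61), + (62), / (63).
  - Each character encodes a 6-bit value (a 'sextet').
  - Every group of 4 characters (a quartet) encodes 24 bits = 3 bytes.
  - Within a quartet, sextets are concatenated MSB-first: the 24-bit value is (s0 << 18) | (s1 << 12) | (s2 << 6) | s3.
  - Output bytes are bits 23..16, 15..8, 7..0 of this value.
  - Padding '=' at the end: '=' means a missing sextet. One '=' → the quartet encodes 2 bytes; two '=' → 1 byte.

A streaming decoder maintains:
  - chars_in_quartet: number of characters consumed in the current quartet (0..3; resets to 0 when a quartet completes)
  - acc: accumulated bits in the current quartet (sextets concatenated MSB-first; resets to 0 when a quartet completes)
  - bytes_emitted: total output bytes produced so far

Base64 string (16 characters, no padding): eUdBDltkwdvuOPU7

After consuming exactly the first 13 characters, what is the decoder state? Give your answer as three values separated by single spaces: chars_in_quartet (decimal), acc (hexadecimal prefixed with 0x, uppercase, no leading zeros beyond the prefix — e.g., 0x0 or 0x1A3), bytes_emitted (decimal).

After char 0 ('e'=30): chars_in_quartet=1 acc=0x1E bytes_emitted=0
After char 1 ('U'=20): chars_in_quartet=2 acc=0x794 bytes_emitted=0
After char 2 ('d'=29): chars_in_quartet=3 acc=0x1E51D bytes_emitted=0
After char 3 ('B'=1): chars_in_quartet=4 acc=0x794741 -> emit 79 47 41, reset; bytes_emitted=3
After char 4 ('D'=3): chars_in_quartet=1 acc=0x3 bytes_emitted=3
After char 5 ('l'=37): chars_in_quartet=2 acc=0xE5 bytes_emitted=3
After char 6 ('t'=45): chars_in_quartet=3 acc=0x396D bytes_emitted=3
After char 7 ('k'=36): chars_in_quartet=4 acc=0xE5B64 -> emit 0E 5B 64, reset; bytes_emitted=6
After char 8 ('w'=48): chars_in_quartet=1 acc=0x30 bytes_emitted=6
After char 9 ('d'=29): chars_in_quartet=2 acc=0xC1D bytes_emitted=6
After char 10 ('v'=47): chars_in_quartet=3 acc=0x3076F bytes_emitted=6
After char 11 ('u'=46): chars_in_quartet=4 acc=0xC1DBEE -> emit C1 DB EE, reset; bytes_emitted=9
After char 12 ('O'=14): chars_in_quartet=1 acc=0xE bytes_emitted=9

Answer: 1 0xE 9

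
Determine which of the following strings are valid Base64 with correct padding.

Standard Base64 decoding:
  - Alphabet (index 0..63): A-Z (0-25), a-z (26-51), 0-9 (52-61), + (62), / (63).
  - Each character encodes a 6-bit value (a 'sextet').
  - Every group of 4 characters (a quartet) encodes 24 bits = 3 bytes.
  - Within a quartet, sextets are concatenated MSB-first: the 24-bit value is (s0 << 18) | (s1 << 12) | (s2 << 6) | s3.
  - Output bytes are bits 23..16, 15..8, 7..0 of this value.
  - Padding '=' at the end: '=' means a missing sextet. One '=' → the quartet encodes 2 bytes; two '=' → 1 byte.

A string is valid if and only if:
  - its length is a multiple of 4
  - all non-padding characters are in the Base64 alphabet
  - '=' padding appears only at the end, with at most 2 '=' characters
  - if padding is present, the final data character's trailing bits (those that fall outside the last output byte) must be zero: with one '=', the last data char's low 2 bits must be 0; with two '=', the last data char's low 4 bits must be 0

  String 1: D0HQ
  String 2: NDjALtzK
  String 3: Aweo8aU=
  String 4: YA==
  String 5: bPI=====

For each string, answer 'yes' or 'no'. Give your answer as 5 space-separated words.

String 1: 'D0HQ' → valid
String 2: 'NDjALtzK' → valid
String 3: 'Aweo8aU=' → valid
String 4: 'YA==' → valid
String 5: 'bPI=====' → invalid (5 pad chars (max 2))

Answer: yes yes yes yes no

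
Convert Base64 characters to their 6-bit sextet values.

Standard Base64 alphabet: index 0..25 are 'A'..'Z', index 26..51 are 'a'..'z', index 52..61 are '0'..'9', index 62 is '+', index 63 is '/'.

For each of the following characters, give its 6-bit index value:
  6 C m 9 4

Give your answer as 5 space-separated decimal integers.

Answer: 58 2 38 61 56

Derivation:
'6': 0..9 range, 52 + ord('6') − ord('0') = 58
'C': A..Z range, ord('C') − ord('A') = 2
'm': a..z range, 26 + ord('m') − ord('a') = 38
'9': 0..9 range, 52 + ord('9') − ord('0') = 61
'4': 0..9 range, 52 + ord('4') − ord('0') = 56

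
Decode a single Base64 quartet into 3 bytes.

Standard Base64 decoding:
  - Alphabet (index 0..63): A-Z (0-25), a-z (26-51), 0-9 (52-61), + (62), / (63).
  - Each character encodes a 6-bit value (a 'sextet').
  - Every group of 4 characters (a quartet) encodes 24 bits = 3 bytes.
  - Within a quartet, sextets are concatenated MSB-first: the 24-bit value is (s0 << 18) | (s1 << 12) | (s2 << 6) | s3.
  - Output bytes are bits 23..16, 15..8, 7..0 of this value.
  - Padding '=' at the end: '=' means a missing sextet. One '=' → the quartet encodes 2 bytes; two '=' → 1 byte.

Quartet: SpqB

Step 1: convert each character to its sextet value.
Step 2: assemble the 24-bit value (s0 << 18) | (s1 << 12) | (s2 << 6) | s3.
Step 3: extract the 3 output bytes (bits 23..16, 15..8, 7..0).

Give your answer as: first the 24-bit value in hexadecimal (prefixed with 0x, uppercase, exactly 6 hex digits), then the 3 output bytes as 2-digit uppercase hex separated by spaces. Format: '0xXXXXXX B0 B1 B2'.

Sextets: S=18, p=41, q=42, B=1
24-bit: (18<<18) | (41<<12) | (42<<6) | 1
      = 0x480000 | 0x029000 | 0x000A80 | 0x000001
      = 0x4A9A81
Bytes: (v>>16)&0xFF=4A, (v>>8)&0xFF=9A, v&0xFF=81

Answer: 0x4A9A81 4A 9A 81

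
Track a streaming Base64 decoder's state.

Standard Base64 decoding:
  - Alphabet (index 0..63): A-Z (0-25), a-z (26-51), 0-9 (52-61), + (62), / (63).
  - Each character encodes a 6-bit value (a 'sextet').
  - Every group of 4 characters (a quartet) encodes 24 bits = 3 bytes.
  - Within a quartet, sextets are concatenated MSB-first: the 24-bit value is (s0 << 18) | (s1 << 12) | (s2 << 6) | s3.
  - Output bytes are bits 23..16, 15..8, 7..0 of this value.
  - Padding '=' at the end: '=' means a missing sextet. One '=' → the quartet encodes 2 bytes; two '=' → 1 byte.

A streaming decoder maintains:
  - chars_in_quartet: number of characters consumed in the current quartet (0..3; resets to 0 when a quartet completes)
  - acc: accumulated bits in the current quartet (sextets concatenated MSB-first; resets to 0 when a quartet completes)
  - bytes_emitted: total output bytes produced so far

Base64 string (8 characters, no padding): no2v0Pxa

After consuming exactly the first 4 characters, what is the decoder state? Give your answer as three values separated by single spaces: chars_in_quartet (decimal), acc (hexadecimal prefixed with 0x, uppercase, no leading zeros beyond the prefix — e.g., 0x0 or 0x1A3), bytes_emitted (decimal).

Answer: 0 0x0 3

Derivation:
After char 0 ('n'=39): chars_in_quartet=1 acc=0x27 bytes_emitted=0
After char 1 ('o'=40): chars_in_quartet=2 acc=0x9E8 bytes_emitted=0
After char 2 ('2'=54): chars_in_quartet=3 acc=0x27A36 bytes_emitted=0
After char 3 ('v'=47): chars_in_quartet=4 acc=0x9E8DAF -> emit 9E 8D AF, reset; bytes_emitted=3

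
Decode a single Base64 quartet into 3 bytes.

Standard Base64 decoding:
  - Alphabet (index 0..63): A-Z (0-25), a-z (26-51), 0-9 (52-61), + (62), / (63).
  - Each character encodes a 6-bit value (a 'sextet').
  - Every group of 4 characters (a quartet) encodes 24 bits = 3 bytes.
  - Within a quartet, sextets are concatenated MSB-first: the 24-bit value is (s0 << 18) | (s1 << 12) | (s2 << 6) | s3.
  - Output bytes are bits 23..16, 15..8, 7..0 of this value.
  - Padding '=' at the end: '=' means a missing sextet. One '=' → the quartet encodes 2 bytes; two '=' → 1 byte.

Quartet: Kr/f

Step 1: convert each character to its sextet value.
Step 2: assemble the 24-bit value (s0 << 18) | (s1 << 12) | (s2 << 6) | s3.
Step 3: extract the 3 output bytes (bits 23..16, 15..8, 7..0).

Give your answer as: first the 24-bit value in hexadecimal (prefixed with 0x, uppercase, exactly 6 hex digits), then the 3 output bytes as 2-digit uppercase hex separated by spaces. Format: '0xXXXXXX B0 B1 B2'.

Answer: 0x2ABFDF 2A BF DF

Derivation:
Sextets: K=10, r=43, /=63, f=31
24-bit: (10<<18) | (43<<12) | (63<<6) | 31
      = 0x280000 | 0x02B000 | 0x000FC0 | 0x00001F
      = 0x2ABFDF
Bytes: (v>>16)&0xFF=2A, (v>>8)&0xFF=BF, v&0xFF=DF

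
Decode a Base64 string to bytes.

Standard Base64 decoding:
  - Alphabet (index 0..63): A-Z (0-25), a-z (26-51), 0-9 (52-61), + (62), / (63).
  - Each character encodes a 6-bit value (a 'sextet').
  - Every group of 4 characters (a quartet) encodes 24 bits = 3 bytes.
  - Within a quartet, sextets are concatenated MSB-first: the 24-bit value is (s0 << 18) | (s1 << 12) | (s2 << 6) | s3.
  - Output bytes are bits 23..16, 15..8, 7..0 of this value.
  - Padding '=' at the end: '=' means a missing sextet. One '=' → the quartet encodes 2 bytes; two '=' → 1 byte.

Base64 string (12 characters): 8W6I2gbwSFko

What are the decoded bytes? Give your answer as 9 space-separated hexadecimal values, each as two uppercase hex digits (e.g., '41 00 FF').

After char 0 ('8'=60): chars_in_quartet=1 acc=0x3C bytes_emitted=0
After char 1 ('W'=22): chars_in_quartet=2 acc=0xF16 bytes_emitted=0
After char 2 ('6'=58): chars_in_quartet=3 acc=0x3C5BA bytes_emitted=0
After char 3 ('I'=8): chars_in_quartet=4 acc=0xF16E88 -> emit F1 6E 88, reset; bytes_emitted=3
After char 4 ('2'=54): chars_in_quartet=1 acc=0x36 bytes_emitted=3
After char 5 ('g'=32): chars_in_quartet=2 acc=0xDA0 bytes_emitted=3
After char 6 ('b'=27): chars_in_quartet=3 acc=0x3681B bytes_emitted=3
After char 7 ('w'=48): chars_in_quartet=4 acc=0xDA06F0 -> emit DA 06 F0, reset; bytes_emitted=6
After char 8 ('S'=18): chars_in_quartet=1 acc=0x12 bytes_emitted=6
After char 9 ('F'=5): chars_in_quartet=2 acc=0x485 bytes_emitted=6
After char 10 ('k'=36): chars_in_quartet=3 acc=0x12164 bytes_emitted=6
After char 11 ('o'=40): chars_in_quartet=4 acc=0x485928 -> emit 48 59 28, reset; bytes_emitted=9

Answer: F1 6E 88 DA 06 F0 48 59 28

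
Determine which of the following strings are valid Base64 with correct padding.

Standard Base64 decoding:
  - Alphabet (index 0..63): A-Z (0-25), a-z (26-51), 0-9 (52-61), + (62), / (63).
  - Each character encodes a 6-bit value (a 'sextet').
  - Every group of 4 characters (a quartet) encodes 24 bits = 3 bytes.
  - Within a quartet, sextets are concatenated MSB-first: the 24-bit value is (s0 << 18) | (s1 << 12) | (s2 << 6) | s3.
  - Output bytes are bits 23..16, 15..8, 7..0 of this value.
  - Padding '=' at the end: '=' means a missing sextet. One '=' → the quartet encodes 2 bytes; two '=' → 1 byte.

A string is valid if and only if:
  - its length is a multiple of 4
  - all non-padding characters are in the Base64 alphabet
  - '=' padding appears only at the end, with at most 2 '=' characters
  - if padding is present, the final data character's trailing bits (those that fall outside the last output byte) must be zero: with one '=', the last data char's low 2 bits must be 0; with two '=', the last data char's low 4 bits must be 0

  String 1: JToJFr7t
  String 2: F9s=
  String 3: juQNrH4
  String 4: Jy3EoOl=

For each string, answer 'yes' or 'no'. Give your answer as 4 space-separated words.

Answer: yes yes no no

Derivation:
String 1: 'JToJFr7t' → valid
String 2: 'F9s=' → valid
String 3: 'juQNrH4' → invalid (len=7 not mult of 4)
String 4: 'Jy3EoOl=' → invalid (bad trailing bits)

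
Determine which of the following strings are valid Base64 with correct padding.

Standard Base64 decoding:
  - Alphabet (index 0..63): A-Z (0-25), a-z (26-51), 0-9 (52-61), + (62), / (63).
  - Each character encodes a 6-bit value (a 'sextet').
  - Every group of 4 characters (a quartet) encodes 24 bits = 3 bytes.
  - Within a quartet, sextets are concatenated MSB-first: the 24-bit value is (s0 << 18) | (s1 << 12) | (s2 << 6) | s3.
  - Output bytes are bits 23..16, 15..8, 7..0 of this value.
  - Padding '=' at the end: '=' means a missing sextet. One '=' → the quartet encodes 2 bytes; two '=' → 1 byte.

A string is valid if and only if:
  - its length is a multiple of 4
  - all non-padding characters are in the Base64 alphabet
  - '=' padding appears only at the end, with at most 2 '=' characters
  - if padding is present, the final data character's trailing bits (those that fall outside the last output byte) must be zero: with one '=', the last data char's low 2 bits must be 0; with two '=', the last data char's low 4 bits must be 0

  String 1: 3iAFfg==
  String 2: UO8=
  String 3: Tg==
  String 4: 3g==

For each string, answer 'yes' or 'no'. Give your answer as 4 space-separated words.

String 1: '3iAFfg==' → valid
String 2: 'UO8=' → valid
String 3: 'Tg==' → valid
String 4: '3g==' → valid

Answer: yes yes yes yes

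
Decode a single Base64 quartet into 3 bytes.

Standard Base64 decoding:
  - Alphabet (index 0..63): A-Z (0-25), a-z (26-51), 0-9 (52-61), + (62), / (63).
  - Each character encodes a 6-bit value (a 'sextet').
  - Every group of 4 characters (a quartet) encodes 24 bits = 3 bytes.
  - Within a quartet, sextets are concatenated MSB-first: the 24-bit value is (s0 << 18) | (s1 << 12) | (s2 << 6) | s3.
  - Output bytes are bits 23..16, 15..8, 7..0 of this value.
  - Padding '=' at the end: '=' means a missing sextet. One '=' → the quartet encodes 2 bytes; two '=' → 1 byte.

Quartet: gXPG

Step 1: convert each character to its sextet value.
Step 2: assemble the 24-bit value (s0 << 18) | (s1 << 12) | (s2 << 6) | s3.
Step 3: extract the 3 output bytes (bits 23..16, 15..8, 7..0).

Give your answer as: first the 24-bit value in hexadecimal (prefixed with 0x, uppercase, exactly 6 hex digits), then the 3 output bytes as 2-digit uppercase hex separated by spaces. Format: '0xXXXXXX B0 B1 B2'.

Sextets: g=32, X=23, P=15, G=6
24-bit: (32<<18) | (23<<12) | (15<<6) | 6
      = 0x800000 | 0x017000 | 0x0003C0 | 0x000006
      = 0x8173C6
Bytes: (v>>16)&0xFF=81, (v>>8)&0xFF=73, v&0xFF=C6

Answer: 0x8173C6 81 73 C6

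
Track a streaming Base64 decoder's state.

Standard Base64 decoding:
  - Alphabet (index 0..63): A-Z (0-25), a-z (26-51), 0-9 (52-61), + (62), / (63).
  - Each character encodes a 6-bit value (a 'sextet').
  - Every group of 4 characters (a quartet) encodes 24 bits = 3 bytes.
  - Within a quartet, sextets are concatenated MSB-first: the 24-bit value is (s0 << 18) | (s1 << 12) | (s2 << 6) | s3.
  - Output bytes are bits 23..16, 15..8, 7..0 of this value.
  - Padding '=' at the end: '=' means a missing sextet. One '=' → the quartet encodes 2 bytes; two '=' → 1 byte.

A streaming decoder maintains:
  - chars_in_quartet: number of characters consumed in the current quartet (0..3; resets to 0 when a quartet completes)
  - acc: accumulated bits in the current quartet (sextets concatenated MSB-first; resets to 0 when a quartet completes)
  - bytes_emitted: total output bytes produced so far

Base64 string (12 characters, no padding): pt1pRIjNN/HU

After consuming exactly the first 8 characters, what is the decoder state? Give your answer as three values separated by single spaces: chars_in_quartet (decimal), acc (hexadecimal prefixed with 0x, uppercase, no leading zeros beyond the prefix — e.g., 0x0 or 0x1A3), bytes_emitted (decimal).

After char 0 ('p'=41): chars_in_quartet=1 acc=0x29 bytes_emitted=0
After char 1 ('t'=45): chars_in_quartet=2 acc=0xA6D bytes_emitted=0
After char 2 ('1'=53): chars_in_quartet=3 acc=0x29B75 bytes_emitted=0
After char 3 ('p'=41): chars_in_quartet=4 acc=0xA6DD69 -> emit A6 DD 69, reset; bytes_emitted=3
After char 4 ('R'=17): chars_in_quartet=1 acc=0x11 bytes_emitted=3
After char 5 ('I'=8): chars_in_quartet=2 acc=0x448 bytes_emitted=3
After char 6 ('j'=35): chars_in_quartet=3 acc=0x11223 bytes_emitted=3
After char 7 ('N'=13): chars_in_quartet=4 acc=0x4488CD -> emit 44 88 CD, reset; bytes_emitted=6

Answer: 0 0x0 6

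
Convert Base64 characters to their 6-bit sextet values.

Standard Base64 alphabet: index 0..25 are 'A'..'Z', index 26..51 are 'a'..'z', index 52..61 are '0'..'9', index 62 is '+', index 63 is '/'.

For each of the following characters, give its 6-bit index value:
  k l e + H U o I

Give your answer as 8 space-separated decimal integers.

Answer: 36 37 30 62 7 20 40 8

Derivation:
'k': a..z range, 26 + ord('k') − ord('a') = 36
'l': a..z range, 26 + ord('l') − ord('a') = 37
'e': a..z range, 26 + ord('e') − ord('a') = 30
'+': index 62
'H': A..Z range, ord('H') − ord('A') = 7
'U': A..Z range, ord('U') − ord('A') = 20
'o': a..z range, 26 + ord('o') − ord('a') = 40
'I': A..Z range, ord('I') − ord('A') = 8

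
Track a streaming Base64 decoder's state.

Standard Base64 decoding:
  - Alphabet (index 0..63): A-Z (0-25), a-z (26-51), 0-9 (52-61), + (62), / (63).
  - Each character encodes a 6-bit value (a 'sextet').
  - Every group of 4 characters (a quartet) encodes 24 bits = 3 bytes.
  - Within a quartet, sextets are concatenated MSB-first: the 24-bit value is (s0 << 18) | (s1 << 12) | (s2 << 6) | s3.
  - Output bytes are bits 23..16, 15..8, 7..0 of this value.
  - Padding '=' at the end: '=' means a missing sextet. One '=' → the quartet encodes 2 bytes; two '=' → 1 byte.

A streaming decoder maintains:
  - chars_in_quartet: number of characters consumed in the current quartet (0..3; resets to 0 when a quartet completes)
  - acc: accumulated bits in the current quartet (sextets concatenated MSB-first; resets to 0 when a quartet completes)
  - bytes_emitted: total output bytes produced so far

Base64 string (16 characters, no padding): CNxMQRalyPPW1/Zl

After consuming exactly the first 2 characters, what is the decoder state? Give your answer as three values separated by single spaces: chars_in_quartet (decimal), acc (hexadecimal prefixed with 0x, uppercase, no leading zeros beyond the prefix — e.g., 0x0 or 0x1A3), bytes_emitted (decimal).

Answer: 2 0x8D 0

Derivation:
After char 0 ('C'=2): chars_in_quartet=1 acc=0x2 bytes_emitted=0
After char 1 ('N'=13): chars_in_quartet=2 acc=0x8D bytes_emitted=0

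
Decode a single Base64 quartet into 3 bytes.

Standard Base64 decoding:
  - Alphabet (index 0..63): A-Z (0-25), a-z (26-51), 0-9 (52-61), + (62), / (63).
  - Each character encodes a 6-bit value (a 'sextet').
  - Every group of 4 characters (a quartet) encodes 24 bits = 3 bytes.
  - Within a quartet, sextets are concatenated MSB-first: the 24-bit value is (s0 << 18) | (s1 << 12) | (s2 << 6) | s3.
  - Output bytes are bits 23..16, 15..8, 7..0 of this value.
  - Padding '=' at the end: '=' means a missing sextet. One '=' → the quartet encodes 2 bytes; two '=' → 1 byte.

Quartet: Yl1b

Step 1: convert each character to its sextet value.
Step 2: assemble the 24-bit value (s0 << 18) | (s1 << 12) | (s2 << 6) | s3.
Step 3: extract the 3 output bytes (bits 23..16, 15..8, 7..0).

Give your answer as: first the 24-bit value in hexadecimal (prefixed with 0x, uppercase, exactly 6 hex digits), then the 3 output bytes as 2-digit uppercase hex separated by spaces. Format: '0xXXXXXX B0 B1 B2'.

Sextets: Y=24, l=37, 1=53, b=27
24-bit: (24<<18) | (37<<12) | (53<<6) | 27
      = 0x600000 | 0x025000 | 0x000D40 | 0x00001B
      = 0x625D5B
Bytes: (v>>16)&0xFF=62, (v>>8)&0xFF=5D, v&0xFF=5B

Answer: 0x625D5B 62 5D 5B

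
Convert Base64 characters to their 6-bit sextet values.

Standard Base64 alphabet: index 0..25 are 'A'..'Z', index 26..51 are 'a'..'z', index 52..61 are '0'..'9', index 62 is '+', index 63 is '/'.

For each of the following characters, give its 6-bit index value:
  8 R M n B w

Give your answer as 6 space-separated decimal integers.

Answer: 60 17 12 39 1 48

Derivation:
'8': 0..9 range, 52 + ord('8') − ord('0') = 60
'R': A..Z range, ord('R') − ord('A') = 17
'M': A..Z range, ord('M') − ord('A') = 12
'n': a..z range, 26 + ord('n') − ord('a') = 39
'B': A..Z range, ord('B') − ord('A') = 1
'w': a..z range, 26 + ord('w') − ord('a') = 48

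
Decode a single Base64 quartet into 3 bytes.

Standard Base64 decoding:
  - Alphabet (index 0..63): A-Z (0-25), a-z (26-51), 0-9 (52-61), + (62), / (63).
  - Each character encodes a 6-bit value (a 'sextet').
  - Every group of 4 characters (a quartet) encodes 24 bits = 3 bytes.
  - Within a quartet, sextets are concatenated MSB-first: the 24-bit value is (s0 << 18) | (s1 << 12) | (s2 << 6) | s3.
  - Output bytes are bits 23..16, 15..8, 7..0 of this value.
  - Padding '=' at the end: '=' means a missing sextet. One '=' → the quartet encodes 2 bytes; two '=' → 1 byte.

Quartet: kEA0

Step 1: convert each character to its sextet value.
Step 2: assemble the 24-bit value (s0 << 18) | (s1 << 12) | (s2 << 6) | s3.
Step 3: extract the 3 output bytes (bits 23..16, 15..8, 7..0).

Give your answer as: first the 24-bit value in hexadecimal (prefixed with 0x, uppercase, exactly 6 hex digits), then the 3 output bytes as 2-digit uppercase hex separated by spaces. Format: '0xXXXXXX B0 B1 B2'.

Answer: 0x904034 90 40 34

Derivation:
Sextets: k=36, E=4, A=0, 0=52
24-bit: (36<<18) | (4<<12) | (0<<6) | 52
      = 0x900000 | 0x004000 | 0x000000 | 0x000034
      = 0x904034
Bytes: (v>>16)&0xFF=90, (v>>8)&0xFF=40, v&0xFF=34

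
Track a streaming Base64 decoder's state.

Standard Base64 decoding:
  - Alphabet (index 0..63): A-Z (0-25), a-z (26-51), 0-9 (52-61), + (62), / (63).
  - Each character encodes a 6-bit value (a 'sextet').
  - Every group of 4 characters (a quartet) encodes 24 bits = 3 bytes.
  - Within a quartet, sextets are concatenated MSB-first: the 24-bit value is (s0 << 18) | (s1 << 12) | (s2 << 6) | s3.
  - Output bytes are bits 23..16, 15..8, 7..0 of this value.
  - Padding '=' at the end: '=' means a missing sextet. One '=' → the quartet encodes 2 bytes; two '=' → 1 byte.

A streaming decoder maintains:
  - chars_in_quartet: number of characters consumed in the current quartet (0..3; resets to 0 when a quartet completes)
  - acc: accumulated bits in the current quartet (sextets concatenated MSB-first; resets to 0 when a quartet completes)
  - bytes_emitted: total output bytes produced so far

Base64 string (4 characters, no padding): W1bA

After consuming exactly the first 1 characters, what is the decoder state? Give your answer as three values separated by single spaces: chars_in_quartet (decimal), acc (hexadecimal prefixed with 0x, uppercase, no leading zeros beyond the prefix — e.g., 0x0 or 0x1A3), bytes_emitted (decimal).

Answer: 1 0x16 0

Derivation:
After char 0 ('W'=22): chars_in_quartet=1 acc=0x16 bytes_emitted=0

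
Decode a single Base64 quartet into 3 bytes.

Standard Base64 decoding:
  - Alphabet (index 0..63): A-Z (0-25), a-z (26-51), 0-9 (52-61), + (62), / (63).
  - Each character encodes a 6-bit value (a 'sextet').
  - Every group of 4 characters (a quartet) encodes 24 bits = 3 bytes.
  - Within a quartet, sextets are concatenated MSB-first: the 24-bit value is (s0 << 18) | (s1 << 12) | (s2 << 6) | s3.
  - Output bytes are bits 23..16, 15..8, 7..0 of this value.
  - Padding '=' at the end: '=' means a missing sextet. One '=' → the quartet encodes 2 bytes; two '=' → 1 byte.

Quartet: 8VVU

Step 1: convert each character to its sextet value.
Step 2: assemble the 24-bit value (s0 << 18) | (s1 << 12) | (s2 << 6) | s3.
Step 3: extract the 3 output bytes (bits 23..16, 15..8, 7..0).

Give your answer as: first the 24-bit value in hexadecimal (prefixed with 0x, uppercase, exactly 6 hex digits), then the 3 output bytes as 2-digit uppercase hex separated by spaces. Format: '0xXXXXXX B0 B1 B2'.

Sextets: 8=60, V=21, V=21, U=20
24-bit: (60<<18) | (21<<12) | (21<<6) | 20
      = 0xF00000 | 0x015000 | 0x000540 | 0x000014
      = 0xF15554
Bytes: (v>>16)&0xFF=F1, (v>>8)&0xFF=55, v&0xFF=54

Answer: 0xF15554 F1 55 54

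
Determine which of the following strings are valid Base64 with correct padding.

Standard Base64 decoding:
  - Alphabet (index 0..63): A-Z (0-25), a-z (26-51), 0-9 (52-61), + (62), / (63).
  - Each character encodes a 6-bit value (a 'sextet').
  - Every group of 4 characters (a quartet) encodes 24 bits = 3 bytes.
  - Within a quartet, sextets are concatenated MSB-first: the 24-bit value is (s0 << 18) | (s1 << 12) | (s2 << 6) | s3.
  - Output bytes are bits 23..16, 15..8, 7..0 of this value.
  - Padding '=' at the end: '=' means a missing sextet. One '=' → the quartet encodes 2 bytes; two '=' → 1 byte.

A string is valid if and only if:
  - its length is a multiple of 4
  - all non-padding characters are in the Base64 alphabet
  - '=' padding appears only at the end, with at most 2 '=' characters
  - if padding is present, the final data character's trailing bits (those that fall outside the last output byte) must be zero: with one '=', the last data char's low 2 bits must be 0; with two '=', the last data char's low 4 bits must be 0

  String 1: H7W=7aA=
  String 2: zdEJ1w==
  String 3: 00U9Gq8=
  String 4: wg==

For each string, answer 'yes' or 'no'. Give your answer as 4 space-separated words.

Answer: no yes yes yes

Derivation:
String 1: 'H7W=7aA=' → invalid (bad char(s): ['=']; '=' in middle)
String 2: 'zdEJ1w==' → valid
String 3: '00U9Gq8=' → valid
String 4: 'wg==' → valid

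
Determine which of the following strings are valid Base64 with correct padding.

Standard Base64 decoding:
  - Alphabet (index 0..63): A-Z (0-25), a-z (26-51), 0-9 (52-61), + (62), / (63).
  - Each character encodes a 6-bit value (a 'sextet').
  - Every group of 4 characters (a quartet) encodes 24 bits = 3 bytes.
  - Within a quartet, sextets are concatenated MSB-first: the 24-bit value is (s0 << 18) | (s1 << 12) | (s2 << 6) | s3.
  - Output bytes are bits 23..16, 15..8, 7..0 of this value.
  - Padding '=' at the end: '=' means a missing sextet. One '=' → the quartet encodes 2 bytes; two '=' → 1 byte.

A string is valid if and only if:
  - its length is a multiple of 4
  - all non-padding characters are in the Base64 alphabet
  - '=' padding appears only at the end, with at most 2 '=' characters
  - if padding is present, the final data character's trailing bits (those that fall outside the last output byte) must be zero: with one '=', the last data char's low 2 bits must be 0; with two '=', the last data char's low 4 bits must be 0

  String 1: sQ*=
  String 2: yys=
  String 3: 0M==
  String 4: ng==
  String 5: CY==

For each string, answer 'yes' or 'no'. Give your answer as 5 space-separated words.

String 1: 'sQ*=' → invalid (bad char(s): ['*'])
String 2: 'yys=' → valid
String 3: '0M==' → invalid (bad trailing bits)
String 4: 'ng==' → valid
String 5: 'CY==' → invalid (bad trailing bits)

Answer: no yes no yes no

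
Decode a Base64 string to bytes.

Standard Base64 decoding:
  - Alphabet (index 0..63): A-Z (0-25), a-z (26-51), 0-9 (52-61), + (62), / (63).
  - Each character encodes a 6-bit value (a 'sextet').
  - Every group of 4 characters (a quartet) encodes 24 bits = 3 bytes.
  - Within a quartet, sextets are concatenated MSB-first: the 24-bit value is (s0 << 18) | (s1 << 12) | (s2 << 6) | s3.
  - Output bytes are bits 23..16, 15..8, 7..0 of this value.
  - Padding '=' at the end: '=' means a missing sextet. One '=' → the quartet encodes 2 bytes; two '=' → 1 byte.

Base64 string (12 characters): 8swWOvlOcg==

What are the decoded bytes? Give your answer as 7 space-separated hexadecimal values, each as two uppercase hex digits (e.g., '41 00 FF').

Answer: F2 CC 16 3A F9 4E 72

Derivation:
After char 0 ('8'=60): chars_in_quartet=1 acc=0x3C bytes_emitted=0
After char 1 ('s'=44): chars_in_quartet=2 acc=0xF2C bytes_emitted=0
After char 2 ('w'=48): chars_in_quartet=3 acc=0x3CB30 bytes_emitted=0
After char 3 ('W'=22): chars_in_quartet=4 acc=0xF2CC16 -> emit F2 CC 16, reset; bytes_emitted=3
After char 4 ('O'=14): chars_in_quartet=1 acc=0xE bytes_emitted=3
After char 5 ('v'=47): chars_in_quartet=2 acc=0x3AF bytes_emitted=3
After char 6 ('l'=37): chars_in_quartet=3 acc=0xEBE5 bytes_emitted=3
After char 7 ('O'=14): chars_in_quartet=4 acc=0x3AF94E -> emit 3A F9 4E, reset; bytes_emitted=6
After char 8 ('c'=28): chars_in_quartet=1 acc=0x1C bytes_emitted=6
After char 9 ('g'=32): chars_in_quartet=2 acc=0x720 bytes_emitted=6
Padding '==': partial quartet acc=0x720 -> emit 72; bytes_emitted=7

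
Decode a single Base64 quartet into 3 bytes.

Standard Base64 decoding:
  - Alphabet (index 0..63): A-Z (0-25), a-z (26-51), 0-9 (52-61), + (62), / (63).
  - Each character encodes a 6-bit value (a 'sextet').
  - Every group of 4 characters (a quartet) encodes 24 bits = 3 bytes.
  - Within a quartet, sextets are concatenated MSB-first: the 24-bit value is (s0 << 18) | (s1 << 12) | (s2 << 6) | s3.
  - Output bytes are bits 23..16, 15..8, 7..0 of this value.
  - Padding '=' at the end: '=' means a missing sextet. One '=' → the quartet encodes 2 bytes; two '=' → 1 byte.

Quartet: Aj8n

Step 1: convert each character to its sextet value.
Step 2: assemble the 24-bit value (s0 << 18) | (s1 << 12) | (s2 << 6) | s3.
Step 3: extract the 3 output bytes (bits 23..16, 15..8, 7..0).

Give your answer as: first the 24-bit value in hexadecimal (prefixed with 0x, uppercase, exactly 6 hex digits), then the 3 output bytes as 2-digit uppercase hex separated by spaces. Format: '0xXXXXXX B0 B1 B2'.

Sextets: A=0, j=35, 8=60, n=39
24-bit: (0<<18) | (35<<12) | (60<<6) | 39
      = 0x000000 | 0x023000 | 0x000F00 | 0x000027
      = 0x023F27
Bytes: (v>>16)&0xFF=02, (v>>8)&0xFF=3F, v&0xFF=27

Answer: 0x023F27 02 3F 27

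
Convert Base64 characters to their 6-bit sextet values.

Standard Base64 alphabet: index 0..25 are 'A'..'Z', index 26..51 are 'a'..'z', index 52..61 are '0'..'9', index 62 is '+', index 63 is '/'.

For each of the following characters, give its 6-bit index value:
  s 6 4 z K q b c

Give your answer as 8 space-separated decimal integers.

's': a..z range, 26 + ord('s') − ord('a') = 44
'6': 0..9 range, 52 + ord('6') − ord('0') = 58
'4': 0..9 range, 52 + ord('4') − ord('0') = 56
'z': a..z range, 26 + ord('z') − ord('a') = 51
'K': A..Z range, ord('K') − ord('A') = 10
'q': a..z range, 26 + ord('q') − ord('a') = 42
'b': a..z range, 26 + ord('b') − ord('a') = 27
'c': a..z range, 26 + ord('c') − ord('a') = 28

Answer: 44 58 56 51 10 42 27 28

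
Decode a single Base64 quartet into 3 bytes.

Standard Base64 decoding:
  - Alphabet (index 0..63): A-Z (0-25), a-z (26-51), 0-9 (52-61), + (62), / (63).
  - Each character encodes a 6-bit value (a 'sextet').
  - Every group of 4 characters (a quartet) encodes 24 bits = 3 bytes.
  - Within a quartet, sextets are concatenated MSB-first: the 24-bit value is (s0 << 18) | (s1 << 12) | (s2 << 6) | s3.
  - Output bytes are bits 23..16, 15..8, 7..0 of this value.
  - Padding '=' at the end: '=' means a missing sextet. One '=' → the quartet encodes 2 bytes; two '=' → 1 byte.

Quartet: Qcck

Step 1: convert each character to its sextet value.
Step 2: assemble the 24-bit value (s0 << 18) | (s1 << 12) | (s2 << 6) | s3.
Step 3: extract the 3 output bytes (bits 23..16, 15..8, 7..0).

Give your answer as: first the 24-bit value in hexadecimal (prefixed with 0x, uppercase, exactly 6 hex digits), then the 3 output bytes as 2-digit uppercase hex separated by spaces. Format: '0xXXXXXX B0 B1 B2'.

Sextets: Q=16, c=28, c=28, k=36
24-bit: (16<<18) | (28<<12) | (28<<6) | 36
      = 0x400000 | 0x01C000 | 0x000700 | 0x000024
      = 0x41C724
Bytes: (v>>16)&0xFF=41, (v>>8)&0xFF=C7, v&0xFF=24

Answer: 0x41C724 41 C7 24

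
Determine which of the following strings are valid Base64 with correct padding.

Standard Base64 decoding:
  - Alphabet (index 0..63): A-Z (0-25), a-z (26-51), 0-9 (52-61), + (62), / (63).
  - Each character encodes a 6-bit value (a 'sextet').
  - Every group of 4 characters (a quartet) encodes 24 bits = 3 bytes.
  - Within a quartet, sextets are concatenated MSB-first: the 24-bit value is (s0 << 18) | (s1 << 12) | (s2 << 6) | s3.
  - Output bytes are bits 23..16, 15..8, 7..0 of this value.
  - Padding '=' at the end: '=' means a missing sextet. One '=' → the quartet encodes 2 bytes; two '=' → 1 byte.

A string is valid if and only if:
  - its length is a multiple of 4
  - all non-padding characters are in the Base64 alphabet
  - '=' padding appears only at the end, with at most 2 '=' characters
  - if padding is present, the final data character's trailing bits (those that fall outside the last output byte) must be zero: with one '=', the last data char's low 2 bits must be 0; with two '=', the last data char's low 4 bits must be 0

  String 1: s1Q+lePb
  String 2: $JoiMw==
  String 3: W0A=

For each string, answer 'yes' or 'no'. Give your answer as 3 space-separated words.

Answer: yes no yes

Derivation:
String 1: 's1Q+lePb' → valid
String 2: '$JoiMw==' → invalid (bad char(s): ['$'])
String 3: 'W0A=' → valid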